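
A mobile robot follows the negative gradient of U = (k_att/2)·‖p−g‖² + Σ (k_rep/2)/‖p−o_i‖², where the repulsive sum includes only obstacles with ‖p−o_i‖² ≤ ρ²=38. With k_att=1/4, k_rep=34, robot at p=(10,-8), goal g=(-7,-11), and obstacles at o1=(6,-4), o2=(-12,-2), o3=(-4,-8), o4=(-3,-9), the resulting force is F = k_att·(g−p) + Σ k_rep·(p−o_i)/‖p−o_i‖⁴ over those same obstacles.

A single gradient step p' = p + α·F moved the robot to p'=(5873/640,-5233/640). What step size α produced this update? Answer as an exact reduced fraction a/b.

F_att = 1/4·(g−p) = 1/4·(-17,-3) = (-4.2500,-0.7500)
o1: d²=32 ≤ ρ²=38; F_rep = 34·(4,-4)/32² = (0.1328,-0.1328)
o2: d²=520 > ρ²=38 → inactive
o3: d²=196 > ρ²=38 → inactive
o4: d²=170 > ρ²=38 → inactive
F = F_att + ΣF_rep = (-4.1172,-0.8828)
Δp = p'−p = (-0.8234,-0.1766); α = Δx/Fx = (-527/640) / (-527/128) = 1/5
check: Δy/Fy = (-113/640) / (-113/128) = 1/5 ✓

α = 1/5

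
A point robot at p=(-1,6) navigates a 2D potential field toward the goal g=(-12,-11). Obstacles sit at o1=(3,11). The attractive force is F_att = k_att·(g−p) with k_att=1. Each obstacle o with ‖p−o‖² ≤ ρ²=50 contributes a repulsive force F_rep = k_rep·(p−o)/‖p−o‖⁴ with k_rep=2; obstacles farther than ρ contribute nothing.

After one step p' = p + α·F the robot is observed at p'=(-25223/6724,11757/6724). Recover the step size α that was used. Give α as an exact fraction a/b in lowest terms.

α = 1/4

F_att = 1·(g−p) = 1·(-11,-17) = (-11.0000,-17.0000)
o1: d²=41 ≤ ρ²=50; F_rep = 2·(-4,-5)/41² = (-0.0048,-0.0059)
F = F_att + ΣF_rep = (-11.0048,-17.0059)
Δp = p'−p = (-2.7512,-4.2515); α = Δx/Fx = (-18499/6724) / (-18499/1681) = 1/4
check: Δy/Fy = (-28587/6724) / (-28587/1681) = 1/4 ✓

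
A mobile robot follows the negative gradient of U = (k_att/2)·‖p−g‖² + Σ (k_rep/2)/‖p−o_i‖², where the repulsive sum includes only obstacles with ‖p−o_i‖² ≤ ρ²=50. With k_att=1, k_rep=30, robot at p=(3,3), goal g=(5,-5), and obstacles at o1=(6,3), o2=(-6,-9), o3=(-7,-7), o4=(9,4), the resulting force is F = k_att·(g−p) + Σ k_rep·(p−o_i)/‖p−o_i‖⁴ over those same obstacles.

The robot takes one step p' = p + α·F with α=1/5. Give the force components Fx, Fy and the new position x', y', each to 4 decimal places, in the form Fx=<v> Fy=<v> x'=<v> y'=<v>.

Fx=0.7574 Fy=-8.0219 x'=3.1515 y'=1.3956

F_att = 1·(g−p) = 1·(2,-8) = (2.0000,-8.0000)
o1: d²=9 ≤ ρ²=50; F_rep = 30·(-3,0)/9² = (-1.1111,0.0000)
o2: d²=225 > ρ²=50 → inactive
o3: d²=200 > ρ²=50 → inactive
o4: d²=37 ≤ ρ²=50; F_rep = 30·(-6,-1)/37² = (-0.1315,-0.0219)
F = F_att + ΣF_rep = (0.7574,-8.0219)
p' = p + 1/5·F = (3.1515,1.3956)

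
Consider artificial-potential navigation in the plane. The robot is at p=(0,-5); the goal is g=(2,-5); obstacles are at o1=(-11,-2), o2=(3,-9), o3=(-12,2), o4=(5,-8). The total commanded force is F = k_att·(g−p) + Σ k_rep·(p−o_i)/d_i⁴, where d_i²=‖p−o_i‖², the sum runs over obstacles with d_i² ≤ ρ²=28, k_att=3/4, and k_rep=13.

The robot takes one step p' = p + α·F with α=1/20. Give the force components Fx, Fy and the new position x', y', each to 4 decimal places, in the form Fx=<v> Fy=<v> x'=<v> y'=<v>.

F_att = 3/4·(g−p) = 3/4·(2,0) = (1.5000,0.0000)
o1: d²=130 > ρ²=28 → inactive
o2: d²=25 ≤ ρ²=28; F_rep = 13·(-3,4)/25² = (-0.0624,0.0832)
o3: d²=193 > ρ²=28 → inactive
o4: d²=34 > ρ²=28 → inactive
F = F_att + ΣF_rep = (1.4376,0.0832)
p' = p + 1/20·F = (0.0719,-4.9958)

Fx=1.4376 Fy=0.0832 x'=0.0719 y'=-4.9958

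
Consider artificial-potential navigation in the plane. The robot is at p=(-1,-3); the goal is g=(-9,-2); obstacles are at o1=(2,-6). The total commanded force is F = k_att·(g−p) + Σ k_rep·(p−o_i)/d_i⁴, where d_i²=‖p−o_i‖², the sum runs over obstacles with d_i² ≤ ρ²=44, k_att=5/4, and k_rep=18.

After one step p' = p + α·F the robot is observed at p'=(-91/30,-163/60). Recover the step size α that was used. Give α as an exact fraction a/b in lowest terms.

F_att = 5/4·(g−p) = 5/4·(-8,1) = (-10.0000,1.2500)
o1: d²=18 ≤ ρ²=44; F_rep = 18·(-3,3)/18² = (-0.1667,0.1667)
F = F_att + ΣF_rep = (-10.1667,1.4167)
Δp = p'−p = (-2.0333,0.2833); α = Δx/Fx = (-61/30) / (-61/6) = 1/5
check: Δy/Fy = (17/60) / (17/12) = 1/5 ✓

α = 1/5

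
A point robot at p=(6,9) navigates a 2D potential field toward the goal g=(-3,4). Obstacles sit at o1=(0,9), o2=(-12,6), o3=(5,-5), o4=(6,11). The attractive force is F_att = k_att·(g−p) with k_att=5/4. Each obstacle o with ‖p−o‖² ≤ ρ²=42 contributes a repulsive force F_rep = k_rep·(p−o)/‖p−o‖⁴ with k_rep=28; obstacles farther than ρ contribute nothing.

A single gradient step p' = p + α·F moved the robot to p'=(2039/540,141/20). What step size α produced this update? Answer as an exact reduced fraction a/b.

F_att = 5/4·(g−p) = 5/4·(-9,-5) = (-11.2500,-6.2500)
o1: d²=36 ≤ ρ²=42; F_rep = 28·(6,0)/36² = (0.1296,0.0000)
o2: d²=333 > ρ²=42 → inactive
o3: d²=197 > ρ²=42 → inactive
o4: d²=4 ≤ ρ²=42; F_rep = 28·(0,-2)/4² = (0.0000,-3.5000)
F = F_att + ΣF_rep = (-11.1204,-9.7500)
Δp = p'−p = (-2.2241,-1.9500); α = Δx/Fx = (-1201/540) / (-1201/108) = 1/5
check: Δy/Fy = (-39/20) / (-39/4) = 1/5 ✓

α = 1/5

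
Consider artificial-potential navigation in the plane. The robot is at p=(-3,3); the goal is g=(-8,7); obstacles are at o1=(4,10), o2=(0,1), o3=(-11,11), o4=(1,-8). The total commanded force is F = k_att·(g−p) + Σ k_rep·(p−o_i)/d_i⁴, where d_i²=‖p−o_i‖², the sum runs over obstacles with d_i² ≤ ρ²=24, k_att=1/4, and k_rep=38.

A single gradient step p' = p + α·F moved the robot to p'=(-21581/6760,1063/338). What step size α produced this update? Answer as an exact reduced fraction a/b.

α = 1/10

F_att = 1/4·(g−p) = 1/4·(-5,4) = (-1.2500,1.0000)
o1: d²=98 > ρ²=24 → inactive
o2: d²=13 ≤ ρ²=24; F_rep = 38·(-3,2)/13² = (-0.6746,0.4497)
o3: d²=128 > ρ²=24 → inactive
o4: d²=137 > ρ²=24 → inactive
F = F_att + ΣF_rep = (-1.9246,1.4497)
Δp = p'−p = (-0.1925,0.1450); α = Δx/Fx = (-1301/6760) / (-1301/676) = 1/10
check: Δy/Fy = (49/338) / (245/169) = 1/10 ✓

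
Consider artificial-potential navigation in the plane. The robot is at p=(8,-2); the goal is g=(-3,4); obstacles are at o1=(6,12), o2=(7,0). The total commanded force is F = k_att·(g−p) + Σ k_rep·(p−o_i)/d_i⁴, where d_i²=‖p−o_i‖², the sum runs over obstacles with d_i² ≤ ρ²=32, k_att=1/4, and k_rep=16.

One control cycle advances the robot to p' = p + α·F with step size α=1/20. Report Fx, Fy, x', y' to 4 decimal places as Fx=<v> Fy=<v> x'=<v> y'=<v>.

Fx=-2.1100 Fy=0.2200 x'=7.8945 y'=-1.9890

F_att = 1/4·(g−p) = 1/4·(-11,6) = (-2.7500,1.5000)
o1: d²=200 > ρ²=32 → inactive
o2: d²=5 ≤ ρ²=32; F_rep = 16·(1,-2)/5² = (0.6400,-1.2800)
F = F_att + ΣF_rep = (-2.1100,0.2200)
p' = p + 1/20·F = (7.8945,-1.9890)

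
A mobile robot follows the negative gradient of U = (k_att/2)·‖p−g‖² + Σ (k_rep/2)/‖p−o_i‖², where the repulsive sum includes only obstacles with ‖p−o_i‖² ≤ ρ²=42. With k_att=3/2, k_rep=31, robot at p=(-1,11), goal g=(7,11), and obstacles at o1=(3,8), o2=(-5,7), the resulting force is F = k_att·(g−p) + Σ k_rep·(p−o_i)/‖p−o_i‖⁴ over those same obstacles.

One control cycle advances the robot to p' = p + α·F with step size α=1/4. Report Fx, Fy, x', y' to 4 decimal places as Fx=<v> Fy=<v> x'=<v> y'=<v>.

F_att = 3/2·(g−p) = 3/2·(8,0) = (12.0000,0.0000)
o1: d²=25 ≤ ρ²=42; F_rep = 31·(-4,3)/25² = (-0.1984,0.1488)
o2: d²=32 ≤ ρ²=42; F_rep = 31·(4,4)/32² = (0.1211,0.1211)
F = F_att + ΣF_rep = (11.9227,0.2699)
p' = p + 1/4·F = (1.9807,11.0675)

Fx=11.9227 Fy=0.2699 x'=1.9807 y'=11.0675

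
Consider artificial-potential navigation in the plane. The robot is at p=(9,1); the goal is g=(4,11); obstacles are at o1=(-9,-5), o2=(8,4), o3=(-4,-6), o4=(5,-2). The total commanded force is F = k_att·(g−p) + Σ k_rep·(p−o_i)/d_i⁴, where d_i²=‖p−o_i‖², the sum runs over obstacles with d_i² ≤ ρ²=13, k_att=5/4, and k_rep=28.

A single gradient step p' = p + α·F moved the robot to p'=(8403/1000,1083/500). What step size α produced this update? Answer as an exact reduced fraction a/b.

α = 1/10

F_att = 5/4·(g−p) = 5/4·(-5,10) = (-6.2500,12.5000)
o1: d²=360 > ρ²=13 → inactive
o2: d²=10 ≤ ρ²=13; F_rep = 28·(1,-3)/10² = (0.2800,-0.8400)
o3: d²=218 > ρ²=13 → inactive
o4: d²=25 > ρ²=13 → inactive
F = F_att + ΣF_rep = (-5.9700,11.6600)
Δp = p'−p = (-0.5970,1.1660); α = Δx/Fx = (-597/1000) / (-597/100) = 1/10
check: Δy/Fy = (583/500) / (583/50) = 1/10 ✓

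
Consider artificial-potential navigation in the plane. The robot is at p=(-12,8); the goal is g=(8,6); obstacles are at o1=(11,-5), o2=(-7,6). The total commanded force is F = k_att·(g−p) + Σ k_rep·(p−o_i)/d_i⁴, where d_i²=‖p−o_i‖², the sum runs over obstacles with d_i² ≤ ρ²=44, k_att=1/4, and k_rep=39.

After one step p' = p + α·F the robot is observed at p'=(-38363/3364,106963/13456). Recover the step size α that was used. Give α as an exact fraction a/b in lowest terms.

α = 1/8

F_att = 1/4·(g−p) = 1/4·(20,-2) = (5.0000,-0.5000)
o1: d²=698 > ρ²=44 → inactive
o2: d²=29 ≤ ρ²=44; F_rep = 39·(-5,2)/29² = (-0.2319,0.0927)
F = F_att + ΣF_rep = (4.7681,-0.4073)
Δp = p'−p = (0.5960,-0.0509); α = Δx/Fx = (2005/3364) / (4010/841) = 1/8
check: Δy/Fy = (-685/13456) / (-685/1682) = 1/8 ✓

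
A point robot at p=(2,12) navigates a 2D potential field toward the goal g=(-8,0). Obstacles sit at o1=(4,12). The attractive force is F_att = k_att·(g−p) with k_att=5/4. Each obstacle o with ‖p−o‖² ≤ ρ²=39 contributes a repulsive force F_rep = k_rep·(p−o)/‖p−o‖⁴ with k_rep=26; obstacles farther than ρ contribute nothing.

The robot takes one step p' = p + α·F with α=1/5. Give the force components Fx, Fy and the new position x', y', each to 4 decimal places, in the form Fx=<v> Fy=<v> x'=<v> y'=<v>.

F_att = 5/4·(g−p) = 5/4·(-10,-12) = (-12.5000,-15.0000)
o1: d²=4 ≤ ρ²=39; F_rep = 26·(-2,0)/4² = (-3.2500,0.0000)
F = F_att + ΣF_rep = (-15.7500,-15.0000)
p' = p + 1/5·F = (-1.1500,9.0000)

Fx=-15.7500 Fy=-15.0000 x'=-1.1500 y'=9.0000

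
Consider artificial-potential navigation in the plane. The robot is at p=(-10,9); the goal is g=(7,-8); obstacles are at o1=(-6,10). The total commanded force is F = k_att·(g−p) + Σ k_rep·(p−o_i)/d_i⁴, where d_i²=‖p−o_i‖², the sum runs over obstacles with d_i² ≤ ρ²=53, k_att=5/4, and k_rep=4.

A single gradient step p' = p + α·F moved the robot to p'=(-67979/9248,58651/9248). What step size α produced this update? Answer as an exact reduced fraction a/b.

F_att = 5/4·(g−p) = 5/4·(17,-17) = (21.2500,-21.2500)
o1: d²=17 ≤ ρ²=53; F_rep = 4·(-4,-1)/17² = (-0.0554,-0.0138)
F = F_att + ΣF_rep = (21.1946,-21.2638)
Δp = p'−p = (2.6493,-2.6580); α = Δx/Fx = (24501/9248) / (24501/1156) = 1/8
check: Δy/Fy = (-24581/9248) / (-24581/1156) = 1/8 ✓

α = 1/8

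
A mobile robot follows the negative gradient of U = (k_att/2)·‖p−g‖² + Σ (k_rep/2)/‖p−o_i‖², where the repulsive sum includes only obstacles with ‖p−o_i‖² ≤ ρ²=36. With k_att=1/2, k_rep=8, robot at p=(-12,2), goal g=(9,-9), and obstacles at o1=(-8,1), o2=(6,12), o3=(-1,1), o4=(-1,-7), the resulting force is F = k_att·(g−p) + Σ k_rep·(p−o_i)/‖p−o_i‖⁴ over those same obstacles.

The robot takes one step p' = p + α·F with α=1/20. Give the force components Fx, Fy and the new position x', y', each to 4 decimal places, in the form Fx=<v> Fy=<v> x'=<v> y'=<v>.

F_att = 1/2·(g−p) = 1/2·(21,-11) = (10.5000,-5.5000)
o1: d²=17 ≤ ρ²=36; F_rep = 8·(-4,1)/17² = (-0.1107,0.0277)
o2: d²=424 > ρ²=36 → inactive
o3: d²=122 > ρ²=36 → inactive
o4: d²=202 > ρ²=36 → inactive
F = F_att + ΣF_rep = (10.3893,-5.4723)
p' = p + 1/20·F = (-11.4805,1.7264)

Fx=10.3893 Fy=-5.4723 x'=-11.4805 y'=1.7264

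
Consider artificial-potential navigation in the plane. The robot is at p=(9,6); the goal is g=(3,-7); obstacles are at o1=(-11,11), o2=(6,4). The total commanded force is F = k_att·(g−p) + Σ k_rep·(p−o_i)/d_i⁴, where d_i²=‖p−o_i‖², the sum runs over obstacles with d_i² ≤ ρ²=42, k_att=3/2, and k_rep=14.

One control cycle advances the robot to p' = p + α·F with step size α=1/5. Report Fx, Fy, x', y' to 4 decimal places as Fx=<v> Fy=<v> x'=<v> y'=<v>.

F_att = 3/2·(g−p) = 3/2·(-6,-13) = (-9.0000,-19.5000)
o1: d²=425 > ρ²=42 → inactive
o2: d²=13 ≤ ρ²=42; F_rep = 14·(3,2)/13² = (0.2485,0.1657)
F = F_att + ΣF_rep = (-8.7515,-19.3343)
p' = p + 1/5·F = (7.2497,2.1331)

Fx=-8.7515 Fy=-19.3343 x'=7.2497 y'=2.1331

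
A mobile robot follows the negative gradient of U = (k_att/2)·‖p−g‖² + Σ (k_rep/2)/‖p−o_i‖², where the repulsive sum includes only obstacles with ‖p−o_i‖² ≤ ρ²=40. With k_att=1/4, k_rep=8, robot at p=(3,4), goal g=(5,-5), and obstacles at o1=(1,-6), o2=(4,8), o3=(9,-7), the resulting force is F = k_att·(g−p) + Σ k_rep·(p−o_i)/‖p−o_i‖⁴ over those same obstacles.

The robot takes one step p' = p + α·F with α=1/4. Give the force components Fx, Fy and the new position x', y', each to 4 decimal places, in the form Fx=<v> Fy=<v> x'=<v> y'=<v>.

Fx=0.4723 Fy=-2.3607 x'=3.1181 y'=3.4098

F_att = 1/4·(g−p) = 1/4·(2,-9) = (0.5000,-2.2500)
o1: d²=104 > ρ²=40 → inactive
o2: d²=17 ≤ ρ²=40; F_rep = 8·(-1,-4)/17² = (-0.0277,-0.1107)
o3: d²=157 > ρ²=40 → inactive
F = F_att + ΣF_rep = (0.4723,-2.3607)
p' = p + 1/4·F = (3.1181,3.4098)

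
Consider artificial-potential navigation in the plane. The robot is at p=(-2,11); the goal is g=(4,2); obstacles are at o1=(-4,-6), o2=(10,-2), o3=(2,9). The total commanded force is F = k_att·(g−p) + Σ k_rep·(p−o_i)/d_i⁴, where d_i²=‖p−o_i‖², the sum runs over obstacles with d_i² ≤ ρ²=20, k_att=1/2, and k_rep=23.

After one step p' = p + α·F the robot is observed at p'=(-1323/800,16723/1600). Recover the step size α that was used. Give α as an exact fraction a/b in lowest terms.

F_att = 1/2·(g−p) = 1/2·(6,-9) = (3.0000,-4.5000)
o1: d²=293 > ρ²=20 → inactive
o2: d²=313 > ρ²=20 → inactive
o3: d²=20 ≤ ρ²=20; F_rep = 23·(-4,2)/20² = (-0.2300,0.1150)
F = F_att + ΣF_rep = (2.7700,-4.3850)
Δp = p'−p = (0.3463,-0.5481); α = Δx/Fx = (277/800) / (277/100) = 1/8
check: Δy/Fy = (-877/1600) / (-877/200) = 1/8 ✓

α = 1/8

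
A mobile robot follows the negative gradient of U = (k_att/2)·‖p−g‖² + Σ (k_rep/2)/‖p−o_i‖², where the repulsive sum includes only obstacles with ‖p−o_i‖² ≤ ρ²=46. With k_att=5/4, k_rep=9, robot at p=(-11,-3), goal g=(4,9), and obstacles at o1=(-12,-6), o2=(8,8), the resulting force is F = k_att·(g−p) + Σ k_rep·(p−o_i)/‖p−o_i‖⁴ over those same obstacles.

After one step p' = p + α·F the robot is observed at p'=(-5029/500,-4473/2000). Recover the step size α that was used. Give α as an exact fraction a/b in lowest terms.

F_att = 5/4·(g−p) = 5/4·(15,12) = (18.7500,15.0000)
o1: d²=10 ≤ ρ²=46; F_rep = 9·(1,3)/10² = (0.0900,0.2700)
o2: d²=482 > ρ²=46 → inactive
F = F_att + ΣF_rep = (18.8400,15.2700)
Δp = p'−p = (0.9420,0.7635); α = Δx/Fx = (471/500) / (471/25) = 1/20
check: Δy/Fy = (1527/2000) / (1527/100) = 1/20 ✓

α = 1/20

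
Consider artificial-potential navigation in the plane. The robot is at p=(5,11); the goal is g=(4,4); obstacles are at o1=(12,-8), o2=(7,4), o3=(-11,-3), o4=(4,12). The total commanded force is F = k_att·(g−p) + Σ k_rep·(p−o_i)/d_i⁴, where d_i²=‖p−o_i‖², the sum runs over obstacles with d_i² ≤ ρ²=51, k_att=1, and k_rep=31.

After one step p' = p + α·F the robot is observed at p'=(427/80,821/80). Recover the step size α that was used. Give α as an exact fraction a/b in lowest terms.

F_att = 1·(g−p) = 1·(-1,-7) = (-1.0000,-7.0000)
o1: d²=410 > ρ²=51 → inactive
o2: d²=53 > ρ²=51 → inactive
o3: d²=452 > ρ²=51 → inactive
o4: d²=2 ≤ ρ²=51; F_rep = 31·(1,-1)/2² = (7.7500,-7.7500)
F = F_att + ΣF_rep = (6.7500,-14.7500)
Δp = p'−p = (0.3375,-0.7375); α = Δx/Fx = (27/80) / (27/4) = 1/20
check: Δy/Fy = (-59/80) / (-59/4) = 1/20 ✓

α = 1/20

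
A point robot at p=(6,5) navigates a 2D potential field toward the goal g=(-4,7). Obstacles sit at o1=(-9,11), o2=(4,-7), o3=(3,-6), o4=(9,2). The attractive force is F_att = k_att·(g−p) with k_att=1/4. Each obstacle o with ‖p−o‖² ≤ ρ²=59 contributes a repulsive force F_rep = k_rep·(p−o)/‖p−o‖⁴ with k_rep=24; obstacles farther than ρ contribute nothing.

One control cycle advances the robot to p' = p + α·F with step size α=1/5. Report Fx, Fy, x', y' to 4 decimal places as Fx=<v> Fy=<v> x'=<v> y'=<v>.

F_att = 1/4·(g−p) = 1/4·(-10,2) = (-2.5000,0.5000)
o1: d²=261 > ρ²=59 → inactive
o2: d²=148 > ρ²=59 → inactive
o3: d²=130 > ρ²=59 → inactive
o4: d²=18 ≤ ρ²=59; F_rep = 24·(-3,3)/18² = (-0.2222,0.2222)
F = F_att + ΣF_rep = (-2.7222,0.7222)
p' = p + 1/5·F = (5.4556,5.1444)

Fx=-2.7222 Fy=0.7222 x'=5.4556 y'=5.1444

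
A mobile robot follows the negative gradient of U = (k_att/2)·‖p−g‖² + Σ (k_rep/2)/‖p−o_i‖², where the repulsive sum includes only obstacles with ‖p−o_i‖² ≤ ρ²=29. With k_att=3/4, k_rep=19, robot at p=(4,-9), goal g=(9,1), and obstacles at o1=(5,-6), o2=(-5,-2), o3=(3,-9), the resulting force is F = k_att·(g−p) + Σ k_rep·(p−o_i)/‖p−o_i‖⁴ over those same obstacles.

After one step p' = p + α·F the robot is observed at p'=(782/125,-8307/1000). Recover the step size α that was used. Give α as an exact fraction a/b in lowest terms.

α = 1/10

F_att = 3/4·(g−p) = 3/4·(5,10) = (3.7500,7.5000)
o1: d²=10 ≤ ρ²=29; F_rep = 19·(-1,-3)/10² = (-0.1900,-0.5700)
o2: d²=130 > ρ²=29 → inactive
o3: d²=1 ≤ ρ²=29; F_rep = 19·(1,0)/1² = (19.0000,0.0000)
F = F_att + ΣF_rep = (22.5600,6.9300)
Δp = p'−p = (2.2560,0.6930); α = Δx/Fx = (282/125) / (564/25) = 1/10
check: Δy/Fy = (693/1000) / (693/100) = 1/10 ✓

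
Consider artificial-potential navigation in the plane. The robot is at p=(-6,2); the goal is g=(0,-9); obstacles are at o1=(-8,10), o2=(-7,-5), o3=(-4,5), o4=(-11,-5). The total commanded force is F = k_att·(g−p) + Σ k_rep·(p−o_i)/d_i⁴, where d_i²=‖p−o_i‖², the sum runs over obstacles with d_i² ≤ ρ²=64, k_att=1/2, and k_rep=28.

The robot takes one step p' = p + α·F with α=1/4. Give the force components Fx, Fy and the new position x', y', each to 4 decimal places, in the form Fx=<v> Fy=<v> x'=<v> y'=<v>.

Fx=2.6798 Fy=-5.9186 x'=-5.3300 y'=0.5203

F_att = 1/2·(g−p) = 1/2·(6,-11) = (3.0000,-5.5000)
o1: d²=68 > ρ²=64 → inactive
o2: d²=50 ≤ ρ²=64; F_rep = 28·(1,7)/50² = (0.0112,0.0784)
o3: d²=13 ≤ ρ²=64; F_rep = 28·(-2,-3)/13² = (-0.3314,-0.4970)
o4: d²=74 > ρ²=64 → inactive
F = F_att + ΣF_rep = (2.6798,-5.9186)
p' = p + 1/4·F = (-5.3300,0.5203)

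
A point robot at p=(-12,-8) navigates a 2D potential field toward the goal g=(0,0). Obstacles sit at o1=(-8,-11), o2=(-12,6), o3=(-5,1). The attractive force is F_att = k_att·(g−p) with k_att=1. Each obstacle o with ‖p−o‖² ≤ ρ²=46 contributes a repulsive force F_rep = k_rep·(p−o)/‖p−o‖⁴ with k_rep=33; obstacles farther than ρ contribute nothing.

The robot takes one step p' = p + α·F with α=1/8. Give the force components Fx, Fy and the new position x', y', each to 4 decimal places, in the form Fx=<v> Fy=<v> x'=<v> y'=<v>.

Fx=11.7888 Fy=8.1584 x'=-10.5264 y'=-6.9802

F_att = 1·(g−p) = 1·(12,8) = (12.0000,8.0000)
o1: d²=25 ≤ ρ²=46; F_rep = 33·(-4,3)/25² = (-0.2112,0.1584)
o2: d²=196 > ρ²=46 → inactive
o3: d²=130 > ρ²=46 → inactive
F = F_att + ΣF_rep = (11.7888,8.1584)
p' = p + 1/8·F = (-10.5264,-6.9802)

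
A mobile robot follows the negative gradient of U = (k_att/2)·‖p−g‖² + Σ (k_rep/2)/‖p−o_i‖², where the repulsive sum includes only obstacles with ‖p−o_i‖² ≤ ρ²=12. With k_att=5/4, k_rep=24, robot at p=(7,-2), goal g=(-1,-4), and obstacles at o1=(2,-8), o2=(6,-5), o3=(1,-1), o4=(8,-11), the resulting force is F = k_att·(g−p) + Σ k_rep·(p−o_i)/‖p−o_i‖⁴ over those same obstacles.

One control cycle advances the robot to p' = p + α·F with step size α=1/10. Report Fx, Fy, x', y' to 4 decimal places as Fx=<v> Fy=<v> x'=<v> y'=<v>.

F_att = 5/4·(g−p) = 5/4·(-8,-2) = (-10.0000,-2.5000)
o1: d²=61 > ρ²=12 → inactive
o2: d²=10 ≤ ρ²=12; F_rep = 24·(1,3)/10² = (0.2400,0.7200)
o3: d²=37 > ρ²=12 → inactive
o4: d²=82 > ρ²=12 → inactive
F = F_att + ΣF_rep = (-9.7600,-1.7800)
p' = p + 1/10·F = (6.0240,-2.1780)

Fx=-9.7600 Fy=-1.7800 x'=6.0240 y'=-2.1780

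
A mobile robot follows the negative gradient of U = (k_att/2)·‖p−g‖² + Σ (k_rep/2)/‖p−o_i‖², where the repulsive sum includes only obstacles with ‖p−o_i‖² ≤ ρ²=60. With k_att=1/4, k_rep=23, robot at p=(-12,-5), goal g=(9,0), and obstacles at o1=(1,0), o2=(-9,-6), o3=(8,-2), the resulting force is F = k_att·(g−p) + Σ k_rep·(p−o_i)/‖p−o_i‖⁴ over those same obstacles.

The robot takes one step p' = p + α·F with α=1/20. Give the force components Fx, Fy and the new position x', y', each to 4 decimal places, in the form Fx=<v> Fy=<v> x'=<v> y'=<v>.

Fx=4.5600 Fy=1.4800 x'=-11.7720 y'=-4.9260

F_att = 1/4·(g−p) = 1/4·(21,5) = (5.2500,1.2500)
o1: d²=194 > ρ²=60 → inactive
o2: d²=10 ≤ ρ²=60; F_rep = 23·(-3,1)/10² = (-0.6900,0.2300)
o3: d²=409 > ρ²=60 → inactive
F = F_att + ΣF_rep = (4.5600,1.4800)
p' = p + 1/20·F = (-11.7720,-4.9260)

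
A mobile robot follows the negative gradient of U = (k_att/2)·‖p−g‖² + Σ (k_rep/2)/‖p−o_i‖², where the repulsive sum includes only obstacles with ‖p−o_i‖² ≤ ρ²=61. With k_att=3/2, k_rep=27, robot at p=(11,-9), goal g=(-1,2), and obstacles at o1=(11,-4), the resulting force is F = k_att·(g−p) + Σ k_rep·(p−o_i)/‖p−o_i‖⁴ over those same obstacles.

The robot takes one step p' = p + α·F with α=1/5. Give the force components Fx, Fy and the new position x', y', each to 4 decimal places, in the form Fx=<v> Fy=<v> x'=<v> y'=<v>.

Fx=-18.0000 Fy=16.2840 x'=7.4000 y'=-5.7432

F_att = 3/2·(g−p) = 3/2·(-12,11) = (-18.0000,16.5000)
o1: d²=25 ≤ ρ²=61; F_rep = 27·(0,-5)/25² = (0.0000,-0.2160)
F = F_att + ΣF_rep = (-18.0000,16.2840)
p' = p + 1/5·F = (7.4000,-5.7432)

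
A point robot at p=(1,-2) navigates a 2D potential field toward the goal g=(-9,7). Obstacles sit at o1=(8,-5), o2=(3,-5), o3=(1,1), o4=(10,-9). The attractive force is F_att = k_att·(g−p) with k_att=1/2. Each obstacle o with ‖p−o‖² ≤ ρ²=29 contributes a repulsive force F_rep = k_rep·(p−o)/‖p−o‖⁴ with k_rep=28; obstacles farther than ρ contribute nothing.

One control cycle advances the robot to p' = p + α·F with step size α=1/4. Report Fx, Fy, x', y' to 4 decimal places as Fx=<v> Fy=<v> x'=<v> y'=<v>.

Fx=-5.3314 Fy=3.9600 x'=-0.3328 y'=-1.0100

F_att = 1/2·(g−p) = 1/2·(-10,9) = (-5.0000,4.5000)
o1: d²=58 > ρ²=29 → inactive
o2: d²=13 ≤ ρ²=29; F_rep = 28·(-2,3)/13² = (-0.3314,0.4970)
o3: d²=9 ≤ ρ²=29; F_rep = 28·(0,-3)/9² = (0.0000,-1.0370)
o4: d²=130 > ρ²=29 → inactive
F = F_att + ΣF_rep = (-5.3314,3.9600)
p' = p + 1/4·F = (-0.3328,-1.0100)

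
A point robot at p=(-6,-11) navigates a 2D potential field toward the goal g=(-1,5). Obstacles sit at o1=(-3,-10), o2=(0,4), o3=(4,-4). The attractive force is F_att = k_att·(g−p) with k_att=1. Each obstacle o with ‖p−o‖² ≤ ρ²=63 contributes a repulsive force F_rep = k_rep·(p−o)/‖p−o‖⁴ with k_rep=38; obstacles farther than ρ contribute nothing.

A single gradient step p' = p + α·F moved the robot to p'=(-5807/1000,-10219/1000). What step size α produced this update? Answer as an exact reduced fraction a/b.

α = 1/20

F_att = 1·(g−p) = 1·(5,16) = (5.0000,16.0000)
o1: d²=10 ≤ ρ²=63; F_rep = 38·(-3,-1)/10² = (-1.1400,-0.3800)
o2: d²=261 > ρ²=63 → inactive
o3: d²=149 > ρ²=63 → inactive
F = F_att + ΣF_rep = (3.8600,15.6200)
Δp = p'−p = (0.1930,0.7810); α = Δx/Fx = (193/1000) / (193/50) = 1/20
check: Δy/Fy = (781/1000) / (781/50) = 1/20 ✓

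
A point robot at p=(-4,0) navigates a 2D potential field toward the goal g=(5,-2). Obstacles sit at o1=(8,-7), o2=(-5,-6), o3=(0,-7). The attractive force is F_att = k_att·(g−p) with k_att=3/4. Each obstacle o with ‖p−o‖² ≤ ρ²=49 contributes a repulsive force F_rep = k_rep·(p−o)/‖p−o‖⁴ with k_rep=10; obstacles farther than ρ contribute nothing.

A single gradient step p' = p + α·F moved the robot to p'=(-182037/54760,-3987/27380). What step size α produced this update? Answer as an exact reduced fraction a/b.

F_att = 3/4·(g−p) = 3/4·(9,-2) = (6.7500,-1.5000)
o1: d²=193 > ρ²=49 → inactive
o2: d²=37 ≤ ρ²=49; F_rep = 10·(1,6)/37² = (0.0073,0.0438)
o3: d²=65 > ρ²=49 → inactive
F = F_att + ΣF_rep = (6.7573,-1.4562)
Δp = p'−p = (0.6757,-0.1456); α = Δx/Fx = (37003/54760) / (37003/5476) = 1/10
check: Δy/Fy = (-3987/27380) / (-3987/2738) = 1/10 ✓

α = 1/10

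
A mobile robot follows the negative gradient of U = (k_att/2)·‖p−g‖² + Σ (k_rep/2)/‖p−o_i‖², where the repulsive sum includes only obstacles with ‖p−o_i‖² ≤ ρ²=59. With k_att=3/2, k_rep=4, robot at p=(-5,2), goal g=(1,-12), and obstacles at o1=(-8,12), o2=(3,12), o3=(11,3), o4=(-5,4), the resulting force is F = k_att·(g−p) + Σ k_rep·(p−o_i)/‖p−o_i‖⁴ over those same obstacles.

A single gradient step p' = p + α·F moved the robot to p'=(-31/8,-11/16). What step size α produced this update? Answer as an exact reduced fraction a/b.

F_att = 3/2·(g−p) = 3/2·(6,-14) = (9.0000,-21.0000)
o1: d²=109 > ρ²=59 → inactive
o2: d²=164 > ρ²=59 → inactive
o3: d²=257 > ρ²=59 → inactive
o4: d²=4 ≤ ρ²=59; F_rep = 4·(0,-2)/4² = (0.0000,-0.5000)
F = F_att + ΣF_rep = (9.0000,-21.5000)
Δp = p'−p = (1.1250,-2.6875); α = Δx/Fx = (9/8) / (9) = 1/8
check: Δy/Fy = (-43/16) / (-43/2) = 1/8 ✓

α = 1/8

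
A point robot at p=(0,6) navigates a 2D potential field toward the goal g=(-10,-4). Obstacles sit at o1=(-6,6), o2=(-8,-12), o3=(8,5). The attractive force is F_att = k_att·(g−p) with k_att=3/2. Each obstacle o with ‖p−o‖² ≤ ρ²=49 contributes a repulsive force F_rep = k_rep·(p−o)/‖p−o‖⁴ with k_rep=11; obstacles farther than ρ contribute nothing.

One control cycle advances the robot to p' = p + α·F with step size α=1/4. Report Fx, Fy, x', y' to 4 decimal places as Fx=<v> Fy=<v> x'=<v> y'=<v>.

F_att = 3/2·(g−p) = 3/2·(-10,-10) = (-15.0000,-15.0000)
o1: d²=36 ≤ ρ²=49; F_rep = 11·(6,0)/36² = (0.0509,0.0000)
o2: d²=388 > ρ²=49 → inactive
o3: d²=65 > ρ²=49 → inactive
F = F_att + ΣF_rep = (-14.9491,-15.0000)
p' = p + 1/4·F = (-3.7373,2.2500)

Fx=-14.9491 Fy=-15.0000 x'=-3.7373 y'=2.2500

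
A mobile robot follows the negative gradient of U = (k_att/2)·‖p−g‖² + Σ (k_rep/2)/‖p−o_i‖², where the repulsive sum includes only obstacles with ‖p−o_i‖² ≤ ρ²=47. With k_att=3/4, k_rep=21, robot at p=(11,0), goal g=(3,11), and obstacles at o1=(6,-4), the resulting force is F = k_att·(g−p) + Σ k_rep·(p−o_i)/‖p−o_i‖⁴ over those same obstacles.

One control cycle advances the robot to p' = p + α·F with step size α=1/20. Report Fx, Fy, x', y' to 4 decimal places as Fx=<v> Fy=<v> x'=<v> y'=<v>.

Fx=-5.9375 Fy=8.3000 x'=10.7031 y'=0.4150

F_att = 3/4·(g−p) = 3/4·(-8,11) = (-6.0000,8.2500)
o1: d²=41 ≤ ρ²=47; F_rep = 21·(5,4)/41² = (0.0625,0.0500)
F = F_att + ΣF_rep = (-5.9375,8.3000)
p' = p + 1/20·F = (10.7031,0.4150)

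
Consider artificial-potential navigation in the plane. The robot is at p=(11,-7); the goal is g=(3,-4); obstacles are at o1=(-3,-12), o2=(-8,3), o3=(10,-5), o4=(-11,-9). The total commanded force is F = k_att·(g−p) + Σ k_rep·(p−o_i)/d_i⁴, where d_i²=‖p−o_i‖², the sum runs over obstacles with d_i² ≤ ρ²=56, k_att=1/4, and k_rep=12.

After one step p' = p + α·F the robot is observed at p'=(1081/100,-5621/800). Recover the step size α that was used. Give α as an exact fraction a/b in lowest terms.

F_att = 1/4·(g−p) = 1/4·(-8,3) = (-2.0000,0.7500)
o1: d²=221 > ρ²=56 → inactive
o2: d²=461 > ρ²=56 → inactive
o3: d²=5 ≤ ρ²=56; F_rep = 12·(1,-2)/5² = (0.4800,-0.9600)
o4: d²=488 > ρ²=56 → inactive
F = F_att + ΣF_rep = (-1.5200,-0.2100)
Δp = p'−p = (-0.1900,-0.0262); α = Δx/Fx = (-19/100) / (-38/25) = 1/8
check: Δy/Fy = (-21/800) / (-21/100) = 1/8 ✓

α = 1/8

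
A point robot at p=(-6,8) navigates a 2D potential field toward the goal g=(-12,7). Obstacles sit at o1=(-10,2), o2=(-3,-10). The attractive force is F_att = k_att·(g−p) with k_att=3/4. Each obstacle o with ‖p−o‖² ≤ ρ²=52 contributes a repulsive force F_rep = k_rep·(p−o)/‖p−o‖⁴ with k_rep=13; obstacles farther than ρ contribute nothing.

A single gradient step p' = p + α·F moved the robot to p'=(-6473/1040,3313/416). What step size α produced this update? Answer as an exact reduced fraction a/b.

α = 1/20

F_att = 3/4·(g−p) = 3/4·(-6,-1) = (-4.5000,-0.7500)
o1: d²=52 ≤ ρ²=52; F_rep = 13·(4,6)/52² = (0.0192,0.0288)
o2: d²=333 > ρ²=52 → inactive
F = F_att + ΣF_rep = (-4.4808,-0.7212)
Δp = p'−p = (-0.2240,-0.0361); α = Δx/Fx = (-233/1040) / (-233/52) = 1/20
check: Δy/Fy = (-15/416) / (-75/104) = 1/20 ✓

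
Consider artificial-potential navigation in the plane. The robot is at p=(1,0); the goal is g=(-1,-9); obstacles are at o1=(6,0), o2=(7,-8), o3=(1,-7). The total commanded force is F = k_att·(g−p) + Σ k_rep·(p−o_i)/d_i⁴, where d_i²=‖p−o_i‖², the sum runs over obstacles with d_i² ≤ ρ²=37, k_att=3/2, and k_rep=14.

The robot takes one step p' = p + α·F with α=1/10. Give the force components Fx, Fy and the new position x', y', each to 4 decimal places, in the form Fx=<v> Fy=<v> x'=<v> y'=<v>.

F_att = 3/2·(g−p) = 3/2·(-2,-9) = (-3.0000,-13.5000)
o1: d²=25 ≤ ρ²=37; F_rep = 14·(-5,0)/25² = (-0.1120,0.0000)
o2: d²=100 > ρ²=37 → inactive
o3: d²=49 > ρ²=37 → inactive
F = F_att + ΣF_rep = (-3.1120,-13.5000)
p' = p + 1/10·F = (0.6888,-1.3500)

Fx=-3.1120 Fy=-13.5000 x'=0.6888 y'=-1.3500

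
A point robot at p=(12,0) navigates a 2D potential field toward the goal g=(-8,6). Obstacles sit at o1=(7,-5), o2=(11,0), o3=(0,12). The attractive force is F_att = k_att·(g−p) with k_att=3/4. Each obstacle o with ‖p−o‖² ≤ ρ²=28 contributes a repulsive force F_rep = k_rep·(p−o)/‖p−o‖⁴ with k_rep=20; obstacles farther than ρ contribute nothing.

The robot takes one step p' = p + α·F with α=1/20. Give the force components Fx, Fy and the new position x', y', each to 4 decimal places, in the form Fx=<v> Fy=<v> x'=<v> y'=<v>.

F_att = 3/4·(g−p) = 3/4·(-20,6) = (-15.0000,4.5000)
o1: d²=50 > ρ²=28 → inactive
o2: d²=1 ≤ ρ²=28; F_rep = 20·(1,0)/1² = (20.0000,0.0000)
o3: d²=288 > ρ²=28 → inactive
F = F_att + ΣF_rep = (5.0000,4.5000)
p' = p + 1/20·F = (12.2500,0.2250)

Fx=5.0000 Fy=4.5000 x'=12.2500 y'=0.2250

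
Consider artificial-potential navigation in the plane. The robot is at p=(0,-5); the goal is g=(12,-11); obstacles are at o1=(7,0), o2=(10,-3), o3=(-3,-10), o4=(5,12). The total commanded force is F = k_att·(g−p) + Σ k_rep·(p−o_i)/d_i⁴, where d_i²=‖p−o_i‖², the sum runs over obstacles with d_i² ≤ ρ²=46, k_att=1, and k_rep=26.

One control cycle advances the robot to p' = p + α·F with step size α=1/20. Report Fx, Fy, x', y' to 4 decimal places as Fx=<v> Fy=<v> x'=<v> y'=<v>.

F_att = 1·(g−p) = 1·(12,-6) = (12.0000,-6.0000)
o1: d²=74 > ρ²=46 → inactive
o2: d²=104 > ρ²=46 → inactive
o3: d²=34 ≤ ρ²=46; F_rep = 26·(3,5)/34² = (0.0675,0.1125)
o4: d²=314 > ρ²=46 → inactive
F = F_att + ΣF_rep = (12.0675,-5.8875)
p' = p + 1/20·F = (0.6034,-5.2944)

Fx=12.0675 Fy=-5.8875 x'=0.6034 y'=-5.2944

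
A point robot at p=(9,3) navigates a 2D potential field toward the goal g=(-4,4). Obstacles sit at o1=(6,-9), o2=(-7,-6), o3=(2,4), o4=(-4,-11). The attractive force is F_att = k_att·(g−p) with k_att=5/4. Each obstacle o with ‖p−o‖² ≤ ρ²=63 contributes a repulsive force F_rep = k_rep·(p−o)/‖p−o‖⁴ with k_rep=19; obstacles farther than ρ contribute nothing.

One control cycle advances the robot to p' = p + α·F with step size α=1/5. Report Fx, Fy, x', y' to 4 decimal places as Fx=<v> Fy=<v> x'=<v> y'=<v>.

Fx=-16.1968 Fy=1.2424 x'=5.7606 y'=3.2485

F_att = 5/4·(g−p) = 5/4·(-13,1) = (-16.2500,1.2500)
o1: d²=153 > ρ²=63 → inactive
o2: d²=337 > ρ²=63 → inactive
o3: d²=50 ≤ ρ²=63; F_rep = 19·(7,-1)/50² = (0.0532,-0.0076)
o4: d²=365 > ρ²=63 → inactive
F = F_att + ΣF_rep = (-16.1968,1.2424)
p' = p + 1/5·F = (5.7606,3.2485)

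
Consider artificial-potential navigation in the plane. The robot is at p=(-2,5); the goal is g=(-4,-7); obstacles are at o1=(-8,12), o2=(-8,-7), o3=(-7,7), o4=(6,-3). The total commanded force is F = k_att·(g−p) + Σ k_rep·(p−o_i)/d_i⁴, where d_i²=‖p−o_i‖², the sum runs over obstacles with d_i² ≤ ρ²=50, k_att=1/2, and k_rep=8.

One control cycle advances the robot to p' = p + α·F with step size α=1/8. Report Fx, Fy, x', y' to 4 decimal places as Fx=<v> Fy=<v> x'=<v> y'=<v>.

F_att = 1/2·(g−p) = 1/2·(-2,-12) = (-1.0000,-6.0000)
o1: d²=85 > ρ²=50 → inactive
o2: d²=180 > ρ²=50 → inactive
o3: d²=29 ≤ ρ²=50; F_rep = 8·(5,-2)/29² = (0.0476,-0.0190)
o4: d²=128 > ρ²=50 → inactive
F = F_att + ΣF_rep = (-0.9524,-6.0190)
p' = p + 1/8·F = (-2.1191,4.2476)

Fx=-0.9524 Fy=-6.0190 x'=-2.1191 y'=4.2476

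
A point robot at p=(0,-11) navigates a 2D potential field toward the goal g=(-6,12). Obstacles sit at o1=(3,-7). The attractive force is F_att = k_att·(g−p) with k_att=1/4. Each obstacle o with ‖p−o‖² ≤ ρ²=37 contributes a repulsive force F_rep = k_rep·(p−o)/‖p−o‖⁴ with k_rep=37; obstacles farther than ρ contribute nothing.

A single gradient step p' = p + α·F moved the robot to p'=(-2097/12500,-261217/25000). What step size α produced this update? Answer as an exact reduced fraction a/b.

F_att = 1/4·(g−p) = 1/4·(-6,23) = (-1.5000,5.7500)
o1: d²=25 ≤ ρ²=37; F_rep = 37·(-3,-4)/25² = (-0.1776,-0.2368)
F = F_att + ΣF_rep = (-1.6776,5.5132)
Δp = p'−p = (-0.1678,0.5513); α = Δx/Fx = (-2097/12500) / (-2097/1250) = 1/10
check: Δy/Fy = (13783/25000) / (13783/2500) = 1/10 ✓

α = 1/10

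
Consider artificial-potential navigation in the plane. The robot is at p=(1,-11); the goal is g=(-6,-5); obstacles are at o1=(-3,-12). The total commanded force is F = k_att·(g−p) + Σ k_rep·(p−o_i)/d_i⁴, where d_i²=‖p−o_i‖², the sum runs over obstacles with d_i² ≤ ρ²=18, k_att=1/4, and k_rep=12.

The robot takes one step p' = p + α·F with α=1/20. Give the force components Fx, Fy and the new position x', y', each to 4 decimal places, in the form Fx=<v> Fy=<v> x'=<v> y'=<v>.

F_att = 1/4·(g−p) = 1/4·(-7,6) = (-1.7500,1.5000)
o1: d²=17 ≤ ρ²=18; F_rep = 12·(4,1)/17² = (0.1661,0.0415)
F = F_att + ΣF_rep = (-1.5839,1.5415)
p' = p + 1/20·F = (0.9208,-10.9229)

Fx=-1.5839 Fy=1.5415 x'=0.9208 y'=-10.9229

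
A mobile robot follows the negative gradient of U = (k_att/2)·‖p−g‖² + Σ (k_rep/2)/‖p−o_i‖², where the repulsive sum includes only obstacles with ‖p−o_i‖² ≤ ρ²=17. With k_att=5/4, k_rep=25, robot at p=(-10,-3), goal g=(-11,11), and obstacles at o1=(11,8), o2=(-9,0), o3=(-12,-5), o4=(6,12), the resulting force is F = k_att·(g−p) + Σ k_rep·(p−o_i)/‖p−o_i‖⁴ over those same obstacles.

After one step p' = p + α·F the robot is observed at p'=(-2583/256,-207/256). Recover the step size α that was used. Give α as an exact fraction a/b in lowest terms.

F_att = 5/4·(g−p) = 5/4·(-1,14) = (-1.2500,17.5000)
o1: d²=562 > ρ²=17 → inactive
o2: d²=10 ≤ ρ²=17; F_rep = 25·(-1,-3)/10² = (-0.2500,-0.7500)
o3: d²=8 ≤ ρ²=17; F_rep = 25·(2,2)/8² = (0.7812,0.7812)
o4: d²=481 > ρ²=17 → inactive
F = F_att + ΣF_rep = (-0.7188,17.5312)
Δp = p'−p = (-0.0898,2.1914); α = Δx/Fx = (-23/256) / (-23/32) = 1/8
check: Δy/Fy = (561/256) / (561/32) = 1/8 ✓

α = 1/8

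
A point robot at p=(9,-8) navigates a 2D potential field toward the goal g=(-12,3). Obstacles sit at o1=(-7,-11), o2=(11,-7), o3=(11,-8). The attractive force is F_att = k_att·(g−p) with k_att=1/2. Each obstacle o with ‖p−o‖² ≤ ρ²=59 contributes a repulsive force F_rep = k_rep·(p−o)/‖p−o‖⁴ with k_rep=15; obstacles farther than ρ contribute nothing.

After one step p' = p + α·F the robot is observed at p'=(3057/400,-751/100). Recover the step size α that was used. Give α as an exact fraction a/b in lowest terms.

F_att = 1/2·(g−p) = 1/2·(-21,11) = (-10.5000,5.5000)
o1: d²=265 > ρ²=59 → inactive
o2: d²=5 ≤ ρ²=59; F_rep = 15·(-2,-1)/5² = (-1.2000,-0.6000)
o3: d²=4 ≤ ρ²=59; F_rep = 15·(-2,0)/4² = (-1.8750,0.0000)
F = F_att + ΣF_rep = (-13.5750,4.9000)
Δp = p'−p = (-1.3575,0.4900); α = Δx/Fx = (-543/400) / (-543/40) = 1/10
check: Δy/Fy = (49/100) / (49/10) = 1/10 ✓

α = 1/10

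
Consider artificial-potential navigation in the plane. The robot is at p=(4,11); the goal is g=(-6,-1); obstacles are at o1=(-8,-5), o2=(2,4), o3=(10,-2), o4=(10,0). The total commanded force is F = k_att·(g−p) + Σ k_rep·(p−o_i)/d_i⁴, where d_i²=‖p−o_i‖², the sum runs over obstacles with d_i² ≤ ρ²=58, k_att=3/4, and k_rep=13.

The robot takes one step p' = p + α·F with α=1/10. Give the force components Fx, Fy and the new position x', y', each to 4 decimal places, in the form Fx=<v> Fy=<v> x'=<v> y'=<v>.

Fx=-7.4907 Fy=-8.9676 x'=3.2509 y'=10.1032

F_att = 3/4·(g−p) = 3/4·(-10,-12) = (-7.5000,-9.0000)
o1: d²=400 > ρ²=58 → inactive
o2: d²=53 ≤ ρ²=58; F_rep = 13·(2,7)/53² = (0.0093,0.0324)
o3: d²=205 > ρ²=58 → inactive
o4: d²=157 > ρ²=58 → inactive
F = F_att + ΣF_rep = (-7.4907,-8.9676)
p' = p + 1/10·F = (3.2509,10.1032)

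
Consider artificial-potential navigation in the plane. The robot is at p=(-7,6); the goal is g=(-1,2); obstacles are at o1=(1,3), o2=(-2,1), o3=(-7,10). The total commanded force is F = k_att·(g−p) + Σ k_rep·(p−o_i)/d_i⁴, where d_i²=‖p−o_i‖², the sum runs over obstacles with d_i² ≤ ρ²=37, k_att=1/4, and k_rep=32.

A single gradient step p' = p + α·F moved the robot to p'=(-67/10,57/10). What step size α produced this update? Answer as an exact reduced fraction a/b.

α = 1/5

F_att = 1/4·(g−p) = 1/4·(6,-4) = (1.5000,-1.0000)
o1: d²=73 > ρ²=37 → inactive
o2: d²=50 > ρ²=37 → inactive
o3: d²=16 ≤ ρ²=37; F_rep = 32·(0,-4)/16² = (0.0000,-0.5000)
F = F_att + ΣF_rep = (1.5000,-1.5000)
Δp = p'−p = (0.3000,-0.3000); α = Δx/Fx = (3/10) / (3/2) = 1/5
check: Δy/Fy = (-3/10) / (-3/2) = 1/5 ✓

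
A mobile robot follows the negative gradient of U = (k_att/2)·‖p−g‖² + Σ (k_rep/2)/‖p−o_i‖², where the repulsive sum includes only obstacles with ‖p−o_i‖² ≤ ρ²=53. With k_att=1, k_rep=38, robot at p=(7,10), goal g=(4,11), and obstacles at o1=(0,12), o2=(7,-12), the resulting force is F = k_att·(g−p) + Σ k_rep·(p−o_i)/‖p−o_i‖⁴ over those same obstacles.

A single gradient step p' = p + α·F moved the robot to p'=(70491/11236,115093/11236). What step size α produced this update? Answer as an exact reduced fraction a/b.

α = 1/4

F_att = 1·(g−p) = 1·(-3,1) = (-3.0000,1.0000)
o1: d²=53 ≤ ρ²=53; F_rep = 38·(7,-2)/53² = (0.0947,-0.0271)
o2: d²=484 > ρ²=53 → inactive
F = F_att + ΣF_rep = (-2.9053,0.9729)
Δp = p'−p = (-0.7263,0.2432); α = Δx/Fx = (-8161/11236) / (-8161/2809) = 1/4
check: Δy/Fy = (2733/11236) / (2733/2809) = 1/4 ✓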